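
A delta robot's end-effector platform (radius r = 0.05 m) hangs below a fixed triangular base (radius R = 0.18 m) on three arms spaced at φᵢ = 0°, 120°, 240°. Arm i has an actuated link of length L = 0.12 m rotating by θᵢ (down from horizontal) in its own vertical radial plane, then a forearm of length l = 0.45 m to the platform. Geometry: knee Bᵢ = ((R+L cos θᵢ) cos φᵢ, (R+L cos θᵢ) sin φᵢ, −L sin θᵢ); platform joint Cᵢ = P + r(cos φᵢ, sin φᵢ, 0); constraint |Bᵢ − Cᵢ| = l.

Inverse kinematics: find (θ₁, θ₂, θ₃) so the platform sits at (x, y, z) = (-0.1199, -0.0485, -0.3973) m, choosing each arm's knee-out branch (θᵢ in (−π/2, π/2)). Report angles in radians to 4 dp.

θ₁ = 0.8732, θ₂ = 0.2619, θ₃ = -0.1739

rotate P by −φ1: (-0.1199, -0.0485, -0.3973)
  A=0.2499, B=-0.3973, C=(l²−L²−A²−y'²−z²)/(2L)=-0.1440
  γ=atan2(-0.3973,0.2499)=-1.0093;  ψ=arccos(-0.3067)=1.8825;  θ1=γ+ψ≈0.8732
rotate P by −φ2: (0.0179, 0.1281, -0.3973)
  e−x'=0.1121;  (l²−L²−(e−x')²−y'²−z²)/2L = 0.0054
  θ2 = atan2(B,A) + arccos(C/0.4128) = 0.2619
arm 3 (φ=240.0°): x'=0.1020, y'=-0.0796
  A cos θ + B sin θ = C:  0.0280·cos θ + -0.3973·sin θ = 0.0964
  θ3 = atan2(B,A) + arccos(C/0.3983) = -0.1739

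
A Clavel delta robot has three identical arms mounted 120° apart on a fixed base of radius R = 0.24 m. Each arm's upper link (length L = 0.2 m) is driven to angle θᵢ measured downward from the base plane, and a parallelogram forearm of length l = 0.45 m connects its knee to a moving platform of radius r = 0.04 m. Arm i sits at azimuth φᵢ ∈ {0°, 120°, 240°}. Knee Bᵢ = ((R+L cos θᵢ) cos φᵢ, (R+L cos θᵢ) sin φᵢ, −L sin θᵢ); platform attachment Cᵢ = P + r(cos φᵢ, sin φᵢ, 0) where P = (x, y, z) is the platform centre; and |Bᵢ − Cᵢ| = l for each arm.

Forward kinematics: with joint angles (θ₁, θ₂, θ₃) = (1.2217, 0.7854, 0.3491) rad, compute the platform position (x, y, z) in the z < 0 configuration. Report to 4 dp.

(-0.1163, -0.0583, -0.4139)

φ1=0.0°: virtual centre (0.2684, 0.0000, -0.1879), radius l
φ2=120.0°: virtual centre (-0.1707, 0.2957, -0.1414), radius l
φ3=240.0°: virtual centre (-0.1940, -0.3360, -0.0684), radius l
|O₂|²−|O₁|² = 0.0292;  |O₃|²−|O₁|² = 0.0478
[-0.8782 0.5914 0.0930]·P = 0.0292;  [-0.9248 -0.6719 0.2391]·P = 0.0478
Cramer: x(z) = -0.0421+0.1793z;  y(z) = -0.0132+0.1090z
sphere 1 gives Az²+Bz+C=0 with A=1.0440, B=0.2616, C=-0.0706;  B²−4AC=0.3632;  roots -0.4139, 0.1633;  negative root z = -0.4139
x = -0.1163, y = -0.0583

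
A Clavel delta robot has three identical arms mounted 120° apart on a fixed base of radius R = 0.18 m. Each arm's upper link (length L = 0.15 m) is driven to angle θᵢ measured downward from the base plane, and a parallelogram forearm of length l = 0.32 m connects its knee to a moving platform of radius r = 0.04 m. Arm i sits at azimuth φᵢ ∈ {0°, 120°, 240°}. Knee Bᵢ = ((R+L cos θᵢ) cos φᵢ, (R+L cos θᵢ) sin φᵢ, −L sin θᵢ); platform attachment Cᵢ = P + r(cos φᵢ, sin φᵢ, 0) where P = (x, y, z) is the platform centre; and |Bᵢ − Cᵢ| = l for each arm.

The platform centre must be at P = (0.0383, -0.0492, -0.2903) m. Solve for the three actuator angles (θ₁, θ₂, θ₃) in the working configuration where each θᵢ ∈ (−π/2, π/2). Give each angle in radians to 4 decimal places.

arm 1 (φ=0.0°): x'=0.0383, y'=-0.0492
  A cos θ + B sin θ = C:  0.1017·cos θ + -0.2903·sin θ = -0.0571
  √(A²+B²)=0.3076;  θ1 = -1.2338+1.7576 ≈ 0.5238
φ2=120.0° → target in arm frame (-0.0618, -0.0086)
  A=0.2018, B=-0.2903, C=(l²−L²−A²−y'²−z²)/(2L)=-0.1505
  √(A²+B²)=0.3535;  θ2 = -0.9634+2.0106 ≈ 1.0472
arm 3 (φ=240.0°): x'=0.0235, y'=0.0578
  A=0.1165, B=-0.2903, C=(l²−L²−A²−y'²−z²)/(2L)=-0.0710
  √(A²+B²)=0.3128;  θ3 = -1.1890+1.7997 ≈ 0.6106

θ₁ = 0.5238, θ₂ = 1.0472, θ₃ = 0.6106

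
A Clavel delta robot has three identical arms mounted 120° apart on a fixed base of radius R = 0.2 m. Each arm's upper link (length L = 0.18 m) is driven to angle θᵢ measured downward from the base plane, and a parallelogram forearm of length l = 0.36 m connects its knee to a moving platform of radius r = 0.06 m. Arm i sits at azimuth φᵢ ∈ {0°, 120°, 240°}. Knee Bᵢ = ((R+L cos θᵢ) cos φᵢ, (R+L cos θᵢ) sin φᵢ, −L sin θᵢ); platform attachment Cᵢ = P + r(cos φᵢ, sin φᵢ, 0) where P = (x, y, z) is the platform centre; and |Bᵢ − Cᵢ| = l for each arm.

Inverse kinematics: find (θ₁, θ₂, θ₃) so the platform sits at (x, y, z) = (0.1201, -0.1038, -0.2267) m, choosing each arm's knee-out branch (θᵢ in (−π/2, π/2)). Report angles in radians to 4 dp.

rotate P by −φ1: (0.1201, -0.1038, -0.2267)
  e−x'=0.0199;  (l²−L²−(e−x')²−y'²−z²)/2L = 0.0962
  θ1 = atan2(B,A) + arccos(C/0.2276) = -0.3490
arm 2 (φ=120.0°): x'=-0.1499, y'=-0.0521
  A cos θ + B sin θ = C:  0.2899·cos θ + -0.2267·sin θ = -0.1138
  √(A²+B²)=0.3680;  θ2 = -0.6636+1.8852 ≈ 1.2216
rotate P by −φ3: (0.0298, 0.1559, -0.2267)
  e−x'=0.1102;  (l²−L²−(e−x')²−y'²−z²)/2L = 0.0260
  γ=atan2(-0.2267,0.1102)=-1.1185;  ψ=arccos(0.1032)=1.4674;  θ3=γ+ψ≈0.3489

θ₁ = -0.3490, θ₂ = 1.2216, θ₃ = 0.3489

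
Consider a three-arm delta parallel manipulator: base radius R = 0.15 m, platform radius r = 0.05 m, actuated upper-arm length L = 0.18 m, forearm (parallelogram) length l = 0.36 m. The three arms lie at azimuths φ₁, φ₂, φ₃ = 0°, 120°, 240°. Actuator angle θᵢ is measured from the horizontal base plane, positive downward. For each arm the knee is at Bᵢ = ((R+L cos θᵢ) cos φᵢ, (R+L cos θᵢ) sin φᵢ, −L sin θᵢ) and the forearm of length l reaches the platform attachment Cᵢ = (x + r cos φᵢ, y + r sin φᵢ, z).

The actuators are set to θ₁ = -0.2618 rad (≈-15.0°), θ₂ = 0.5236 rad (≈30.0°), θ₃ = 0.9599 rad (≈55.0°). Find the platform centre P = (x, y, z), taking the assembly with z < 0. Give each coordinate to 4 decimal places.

arm 1 at φ=0.0°: e+L cos θ1 = 0.2739;  S1 = (0.2739, 0.0000, 0.0466)
S2 = (0.2559·cos120.0°, 0.2559·sin120.0°, -0.0900) = (-0.1279, 0.2216, -0.0900)
S3 = (0.2032·cos240.0°, 0.2032·sin240.0°, -0.1474) = (-0.1016, -0.1760, -0.1474)
|S₂|²−|S₁|² = -0.0036;  |S₃|²−|S₁|² = -0.0141
linear system: -0.8036x+0.4432y = -0.0036−-0.2732z; -0.7510x+-0.3520y = -0.0141−-0.3881z
Cramer: x(z) = 0.0122-0.4355z;  y(z) = 0.0140-0.1733z
into |P−S₁|² = l²: 1.2197z² + 0.1299z + -0.0588 = 0;  Δ = 0.3036;  z = -0.2791 or 0.1726 → z<0 root = -0.2791
x = 0.1338, y = 0.0624

(0.1338, 0.0624, -0.2791)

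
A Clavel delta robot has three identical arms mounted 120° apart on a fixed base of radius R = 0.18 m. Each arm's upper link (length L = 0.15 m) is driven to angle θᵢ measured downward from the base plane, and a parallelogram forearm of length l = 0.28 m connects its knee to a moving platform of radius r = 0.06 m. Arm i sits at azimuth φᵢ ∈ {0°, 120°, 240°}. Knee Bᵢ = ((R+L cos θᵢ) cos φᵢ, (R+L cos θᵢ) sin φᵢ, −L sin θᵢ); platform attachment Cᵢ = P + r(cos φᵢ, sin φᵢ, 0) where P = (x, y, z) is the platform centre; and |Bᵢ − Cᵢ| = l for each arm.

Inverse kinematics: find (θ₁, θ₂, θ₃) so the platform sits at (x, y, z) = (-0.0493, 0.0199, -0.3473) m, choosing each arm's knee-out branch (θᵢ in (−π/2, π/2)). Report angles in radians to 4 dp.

φ1=0.0° → target in arm frame (-0.0493, 0.0199)
  e−x'=0.1693;  (l²−L²−(e−x')²−y'²−z²)/2L = -0.3126
  θ1 = atan2(B,A) + arccos(C/0.3864) = 1.3961
φ2=120.0° → target in arm frame (0.0419, 0.0327)
  A cos θ + B sin θ = C:  0.0781·cos θ + -0.3473·sin θ = -0.2396
  √(A²+B²)=0.3560;  θ2 = -1.3496+2.3093 ≈ 0.9598
φ3=240.0° → target in arm frame (0.0074, -0.0526)
  A cos θ + B sin θ = C:  0.1126·cos θ + -0.3473·sin θ = -0.2672
  √(A²+B²)=0.3651;  θ3 = -1.2573+2.3919 ≈ 1.1346

θ₁ = 1.3961, θ₂ = 0.9598, θ₃ = 1.1346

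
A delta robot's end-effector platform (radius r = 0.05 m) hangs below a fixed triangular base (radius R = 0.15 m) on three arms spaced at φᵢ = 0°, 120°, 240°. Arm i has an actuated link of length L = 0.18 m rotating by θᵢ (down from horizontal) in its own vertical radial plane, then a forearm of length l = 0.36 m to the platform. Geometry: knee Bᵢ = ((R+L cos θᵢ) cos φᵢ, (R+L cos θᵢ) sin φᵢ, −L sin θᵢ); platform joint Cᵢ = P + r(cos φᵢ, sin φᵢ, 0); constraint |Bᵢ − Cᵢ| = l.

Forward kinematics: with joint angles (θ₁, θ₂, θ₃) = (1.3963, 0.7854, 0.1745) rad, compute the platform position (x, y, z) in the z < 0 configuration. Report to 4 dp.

arm 1 at φ=0.0°: e+L cos θ1 = 0.1313;  S1 = (0.1313, 0.0000, -0.1773)
arm 2 at φ=120.0°: e+L cos θ2 = 0.2273;  S2 = (-0.1136, 0.1968, -0.1273)
φ3=240.0°: virtual centre (-0.1386, -0.2401, -0.0313), radius l
|S₂|²−|S₁|² = 0.0192;  |S₃|²−|S₁|² = 0.0292
plane₁₂: -0.4898x+0.3937y+0.1000z = 0.0192
Cramer: x(z) = -0.0463+0.3640z;  y(z) = -0.0088+0.1989z
into |P−S₁|² = l²: 1.1721z² + 0.2218z + -0.0666 = 0;  Δ = 0.3614;  z = -0.3510 or 0.1618 → z<0 root = -0.3510
x = -0.1741, y = -0.0786

(-0.1741, -0.0786, -0.3510)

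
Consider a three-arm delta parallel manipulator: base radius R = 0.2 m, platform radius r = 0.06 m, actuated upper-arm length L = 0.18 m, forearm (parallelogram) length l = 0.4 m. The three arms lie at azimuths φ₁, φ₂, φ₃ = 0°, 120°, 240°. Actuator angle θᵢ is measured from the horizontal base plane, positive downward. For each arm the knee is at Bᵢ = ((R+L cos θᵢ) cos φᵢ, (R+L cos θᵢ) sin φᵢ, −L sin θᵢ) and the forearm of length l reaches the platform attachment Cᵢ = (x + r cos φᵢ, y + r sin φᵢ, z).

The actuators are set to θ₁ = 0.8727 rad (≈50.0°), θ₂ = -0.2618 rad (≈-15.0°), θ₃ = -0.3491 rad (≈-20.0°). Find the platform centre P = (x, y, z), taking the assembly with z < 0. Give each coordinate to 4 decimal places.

(-0.1310, -0.0060, -0.2400)

centre 1 = (0.2557·cos0.0°, 0.2557·sin0.0°, -0.1379) = (0.2557, 0.0000, -0.1379)
centre 2 = (0.3139·cos120.0°, 0.3139·sin120.0°, 0.0466) = (-0.1569, 0.2718, 0.0466)
arm 3 at φ=240.0°: e+L cos θ3 = 0.3091;  centre 3 = (-0.1546, -0.2677, 0.0616)
subtract pairs → two planes through P
plane₁₂: -0.8253x+0.5436y+0.3690z = 0.0163
det = 0.8880;  x = -0.0190+0.4667z,  y = 0.0011+0.0298z
quadratic in z: (1.2187)z²+(0.0195)z+(-0.0655)=0, √Δ=0.5656 → z ∈ {-0.2400, 0.2240}; z = -0.2400 (taking z<0)
x = -0.1310, y = -0.0060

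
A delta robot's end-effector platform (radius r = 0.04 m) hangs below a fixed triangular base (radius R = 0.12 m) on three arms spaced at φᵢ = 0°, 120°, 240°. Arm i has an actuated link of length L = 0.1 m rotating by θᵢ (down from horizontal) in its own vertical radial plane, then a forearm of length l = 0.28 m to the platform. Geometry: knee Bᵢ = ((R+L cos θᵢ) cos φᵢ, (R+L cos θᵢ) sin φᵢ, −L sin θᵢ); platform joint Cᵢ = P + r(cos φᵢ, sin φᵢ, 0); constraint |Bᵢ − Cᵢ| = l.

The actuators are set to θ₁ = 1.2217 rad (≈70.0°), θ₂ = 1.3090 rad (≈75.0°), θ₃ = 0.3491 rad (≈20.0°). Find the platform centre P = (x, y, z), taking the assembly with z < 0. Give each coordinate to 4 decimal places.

centre 1 = (0.1142·cos0.0°, 0.1142·sin0.0°, -0.0940) = (0.1142, 0.0000, -0.0940)
centre 2 = (0.1059·cos120.0°, 0.1059·sin120.0°, -0.0966) = (-0.0529, 0.0917, -0.0966)
arm 3 at φ=240.0°: e+L cos θ3 = 0.1740;  centre 3 = (-0.0870, -0.1507, -0.0342)
subtract pairs → two planes through P
linear system: -0.3343x+0.1834y = -0.0013−-0.0052z; -0.4024x+-0.3013y = 0.0096−0.1195z
det = 0.1745;  x = -0.0077+0.1165z,  y = -0.0214+0.2410z
quadratic in z: (1.0717)z²+(0.1492)z+(-0.0542)=0, √Δ=0.5048 → z ∈ {-0.3051, 0.1659}; z = -0.3051 (taking z<0)
x = -0.0433, y = -0.0949

(-0.0433, -0.0949, -0.3051)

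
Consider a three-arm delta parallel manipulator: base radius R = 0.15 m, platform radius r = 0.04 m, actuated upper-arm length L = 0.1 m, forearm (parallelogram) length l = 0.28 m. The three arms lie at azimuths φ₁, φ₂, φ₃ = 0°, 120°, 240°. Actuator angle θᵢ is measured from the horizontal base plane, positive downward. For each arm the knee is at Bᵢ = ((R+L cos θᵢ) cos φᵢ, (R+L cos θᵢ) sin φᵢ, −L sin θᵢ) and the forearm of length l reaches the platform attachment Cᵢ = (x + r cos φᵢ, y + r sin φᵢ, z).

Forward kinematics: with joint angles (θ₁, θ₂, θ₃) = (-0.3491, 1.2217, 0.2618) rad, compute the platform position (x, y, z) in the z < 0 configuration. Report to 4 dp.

(0.0848, -0.0777, -0.2070)

arm 1 at φ=0.0°: e+L cos θ1 = 0.2040;  centre 1 = (0.2040, 0.0000, 0.0342)
φ2=120.0°: virtual centre (-0.0721, 0.1249, -0.0940), radius l
φ3=240.0°: virtual centre (-0.1033, -0.1789, -0.0259), radius l
|centre ₂|²−|centre ₁|² = -0.0131;  |centre ₃|²−|centre ₁|² = 0.0006
plane₁₂: -0.5521x+0.2498y+-0.2563z = -0.0131
det = 0.3511;  x = 0.0130+-0.3468z,  y = -0.0239+0.2597z
quadratic in z: (1.1877)z²+(0.0516)z+(-0.0402)=0, √Δ=0.4400 → z ∈ {-0.2070, 0.1635}; z = -0.2070 (taking z<0)
x = 0.0848, y = -0.0777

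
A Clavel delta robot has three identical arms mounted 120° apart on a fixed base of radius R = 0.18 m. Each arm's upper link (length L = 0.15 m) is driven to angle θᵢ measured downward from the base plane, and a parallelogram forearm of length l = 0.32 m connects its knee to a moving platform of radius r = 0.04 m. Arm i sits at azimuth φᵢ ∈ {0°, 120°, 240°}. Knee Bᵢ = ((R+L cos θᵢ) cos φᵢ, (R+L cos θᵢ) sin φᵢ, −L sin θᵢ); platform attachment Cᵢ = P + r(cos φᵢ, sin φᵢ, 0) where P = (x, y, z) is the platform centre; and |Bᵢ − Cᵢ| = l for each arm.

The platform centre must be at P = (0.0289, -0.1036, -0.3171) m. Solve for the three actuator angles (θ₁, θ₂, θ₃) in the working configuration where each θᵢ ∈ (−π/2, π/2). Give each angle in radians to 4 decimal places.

θ₁ = 0.7857, θ₂ = 1.3965, θ₃ = 0.5236

arm 1 (φ=0.0°): x'=0.0289, y'=-0.1036
  A=0.1111, B=-0.3171, C=(l²−L²−A²−y'²−z²)/(2L)=-0.1458
  √(A²+B²)=0.3360;  θ1 = -1.2338+2.0195 ≈ 0.7857
arm 2 (φ=120.0°): x'=-0.1042, y'=0.0268
  e−x'=0.2442;  (l²−L²−(e−x')²−y'²−z²)/2L = -0.2700
  √(A²+B²)=0.4002;  θ2 = -0.9146+2.3111 ≈ 1.3965
arm 3 (φ=240.0°): x'=0.0753, y'=0.0768
  A=0.0647, B=-0.3171, C=(l²−L²−A²−y'²−z²)/(2L)=-0.1025
  θ3 = atan2(B,A) + arccos(C/0.3236) = 0.5236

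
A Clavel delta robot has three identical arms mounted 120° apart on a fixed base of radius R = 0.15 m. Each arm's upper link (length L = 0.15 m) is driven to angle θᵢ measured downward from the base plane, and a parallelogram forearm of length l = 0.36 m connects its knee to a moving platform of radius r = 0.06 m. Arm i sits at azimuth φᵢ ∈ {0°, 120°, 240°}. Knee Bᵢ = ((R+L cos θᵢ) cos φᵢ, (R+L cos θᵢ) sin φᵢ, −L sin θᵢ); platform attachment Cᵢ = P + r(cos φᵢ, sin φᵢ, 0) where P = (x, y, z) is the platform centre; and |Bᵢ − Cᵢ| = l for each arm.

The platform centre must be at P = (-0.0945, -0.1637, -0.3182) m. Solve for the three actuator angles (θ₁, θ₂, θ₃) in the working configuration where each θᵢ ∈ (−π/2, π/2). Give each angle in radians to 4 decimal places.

θ₁ = 1.0471, θ₂ = 1.0472, θ₃ = -0.2621

arm 1 (φ=0.0°): x'=-0.0945, y'=-0.1637
  A cos θ + B sin θ = C:  0.1845·cos θ + -0.3182·sin θ = -0.1833
  θ1 = atan2(B,A) + arccos(C/0.3678) = 1.0471
rotate P by −φ2: (-0.0945, 0.1637, -0.3182)
  e−x'=0.1845;  (l²−L²−(e−x')²−y'²−z²)/2L = -0.1833
  √(A²+B²)=0.3678;  θ2 = -1.0453+2.0925 ≈ 1.0472
φ3=240.0° → target in arm frame (0.1890, 0.0000)
  A cos θ + B sin θ = C:  -0.0990·cos θ + -0.3182·sin θ = -0.0132
  γ=atan2(-0.3182,-0.0990)=-1.8725;  ψ=arccos(-0.0396)=1.6104;  θ3=γ+ψ≈-0.2621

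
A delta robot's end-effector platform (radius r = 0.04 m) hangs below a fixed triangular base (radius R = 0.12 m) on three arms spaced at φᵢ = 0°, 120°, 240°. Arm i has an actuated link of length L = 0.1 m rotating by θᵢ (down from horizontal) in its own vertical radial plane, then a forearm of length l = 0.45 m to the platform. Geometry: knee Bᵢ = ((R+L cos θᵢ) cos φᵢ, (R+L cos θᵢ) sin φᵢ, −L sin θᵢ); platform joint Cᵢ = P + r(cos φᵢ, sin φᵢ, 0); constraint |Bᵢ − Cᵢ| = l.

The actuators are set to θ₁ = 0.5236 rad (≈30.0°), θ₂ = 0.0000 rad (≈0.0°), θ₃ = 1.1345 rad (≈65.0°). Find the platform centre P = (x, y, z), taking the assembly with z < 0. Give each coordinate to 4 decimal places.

φ1=0.0°: virtual centre (0.1666, 0.0000, -0.0500), radius l
O2 = (0.1800·cos120.0°, 0.1800·sin120.0°, 0.0000) = (-0.0900, 0.1559, 0.0000)
O3 = (0.1223·cos240.0°, 0.1223·sin240.0°, -0.0906) = (-0.0611, -0.1059, -0.0906)
subtract pairs → two planes through P
plane₁₂: -0.5132x+0.3118y+0.1000z = 0.0021
det = 0.2507;  x = 0.0070+-0.0166z,  y = 0.0184+-0.3481z
quadratic in z: (1.1214)z²+(0.0925)z+(-0.1742)=0, √Δ=0.8888 → z ∈ {-0.4375, 0.3550}; z = -0.4375 (taking z<0)
x = 0.0143, y = 0.1707

(0.0143, 0.1707, -0.4375)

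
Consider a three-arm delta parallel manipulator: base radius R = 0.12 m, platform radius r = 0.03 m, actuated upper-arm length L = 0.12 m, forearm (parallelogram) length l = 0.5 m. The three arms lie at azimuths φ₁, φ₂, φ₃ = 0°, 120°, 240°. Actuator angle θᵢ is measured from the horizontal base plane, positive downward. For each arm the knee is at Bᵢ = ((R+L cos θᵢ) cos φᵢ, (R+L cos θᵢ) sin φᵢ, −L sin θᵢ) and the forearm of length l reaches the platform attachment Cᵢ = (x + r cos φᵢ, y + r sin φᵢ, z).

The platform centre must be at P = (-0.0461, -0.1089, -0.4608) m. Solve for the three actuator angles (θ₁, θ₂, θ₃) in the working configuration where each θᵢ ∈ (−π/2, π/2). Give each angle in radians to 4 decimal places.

arm 1 (φ=0.0°): x'=-0.0461, y'=-0.1089
  e−x'=0.1361;  (l²−L²−(e−x')²−y'²−z²)/2L = -0.0297
  θ1 = atan2(B,A) + arccos(C/0.4805) = 0.3490
arm 2 (φ=120.0°): x'=-0.0713, y'=0.0944
  A cos θ + B sin θ = C:  0.1613·cos θ + -0.4608·sin θ = -0.0485
  θ2 = atan2(B,A) + arccos(C/0.4882) = 0.4362
arm 3 (φ=240.0°): x'=0.1174, y'=0.0145
  e−x'=-0.0274;  (l²−L²−(e−x')²−y'²−z²)/2L = 0.0929
  √(A²+B²)=0.4616;  θ3 = -1.6301+1.3681 ≈ -0.2620

θ₁ = 0.3490, θ₂ = 0.4362, θ₃ = -0.2620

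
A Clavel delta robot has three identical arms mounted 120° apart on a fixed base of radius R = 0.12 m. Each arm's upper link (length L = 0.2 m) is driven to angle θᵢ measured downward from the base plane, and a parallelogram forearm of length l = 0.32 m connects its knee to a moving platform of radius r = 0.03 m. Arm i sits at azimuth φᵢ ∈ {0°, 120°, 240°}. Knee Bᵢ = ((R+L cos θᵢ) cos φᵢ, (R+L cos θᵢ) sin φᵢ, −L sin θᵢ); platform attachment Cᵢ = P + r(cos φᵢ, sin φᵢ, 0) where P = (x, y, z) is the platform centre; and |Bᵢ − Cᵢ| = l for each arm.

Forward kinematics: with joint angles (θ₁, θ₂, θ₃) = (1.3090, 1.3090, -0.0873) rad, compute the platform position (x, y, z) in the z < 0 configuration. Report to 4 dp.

(-0.1038, -0.1798, -0.2920)

φ1=0.0°: virtual centre (0.1418, 0.0000, -0.1932), radius l
arm 2 at φ=120.0°: e+L cos θ2 = 0.1418;  centre 2 = (-0.0709, 0.1228, -0.1932)
φ3=240.0°: virtual centre (-0.1446, -0.2505, 0.0174), radius l
subtract pairs → two planes through P
plane₁₂: -0.4253x+0.2455y+0.0000z = 0.0000
Cramer: x(z) = -0.0184+0.2924z;  y(z) = -0.0319+0.5065z
into |P−centre ₁|² = l²: 1.3421z² + 0.2603z + -0.0384 = 0;  Δ = 0.2739;  z = -0.2920 or 0.0980 → z<0 root = -0.2920
x = -0.1038, y = -0.1798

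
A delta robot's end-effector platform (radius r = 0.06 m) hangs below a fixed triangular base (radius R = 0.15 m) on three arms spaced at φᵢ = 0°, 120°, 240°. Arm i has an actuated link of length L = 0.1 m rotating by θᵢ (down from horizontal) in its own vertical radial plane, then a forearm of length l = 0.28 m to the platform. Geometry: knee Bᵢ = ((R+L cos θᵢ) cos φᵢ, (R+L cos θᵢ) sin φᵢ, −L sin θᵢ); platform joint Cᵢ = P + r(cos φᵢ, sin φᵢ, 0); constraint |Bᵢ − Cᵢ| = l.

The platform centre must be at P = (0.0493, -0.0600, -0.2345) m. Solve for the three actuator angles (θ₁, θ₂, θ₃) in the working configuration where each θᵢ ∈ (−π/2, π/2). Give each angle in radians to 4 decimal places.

φ1=0.0° → target in arm frame (0.0493, -0.0600)
  A=0.0407, B=-0.2345, C=(l²−L²−A²−y'²−z²)/(2L)=0.0408
  γ=atan2(-0.2345,0.0407)=-1.3989;  ψ=arccos(0.1713)=1.3987;  θ1=γ+ψ≈-0.0003
φ2=120.0° → target in arm frame (-0.0766, -0.0127)
  A cos θ + B sin θ = C:  0.1666·cos θ + -0.2345·sin θ = -0.0726
  γ=atan2(-0.2345,0.1666)=-0.9531;  ψ=arccos(-0.2522)=1.8258;  θ2=γ+ψ≈0.8727
arm 3 (φ=240.0°): x'=0.0273, y'=0.0727
  e−x'=0.0627;  (l²−L²−(e−x')²−y'²−z²)/2L = 0.0210
  γ=atan2(-0.2345,0.0627)=-1.3096;  ψ=arccos(0.0864)=1.4843;  θ3=γ+ψ≈0.1747

θ₁ = -0.0003, θ₂ = 0.8727, θ₃ = 0.1747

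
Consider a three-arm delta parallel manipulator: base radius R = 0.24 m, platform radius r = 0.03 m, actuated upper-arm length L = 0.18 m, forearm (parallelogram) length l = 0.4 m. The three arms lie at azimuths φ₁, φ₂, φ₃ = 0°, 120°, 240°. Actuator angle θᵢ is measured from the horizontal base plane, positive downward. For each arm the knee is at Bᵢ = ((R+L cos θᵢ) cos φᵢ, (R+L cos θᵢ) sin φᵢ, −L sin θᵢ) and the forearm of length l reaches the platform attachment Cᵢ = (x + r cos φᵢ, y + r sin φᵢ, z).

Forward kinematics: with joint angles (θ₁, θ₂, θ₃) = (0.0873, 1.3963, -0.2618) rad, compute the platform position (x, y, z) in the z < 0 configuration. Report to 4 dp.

φ1=0.0°: virtual centre (0.3893, 0.0000, -0.0157), radius l
arm 2 at φ=120.0°: (R−r)+L cos θ2 = 0.2413;  centre 2 = (-0.1206, 0.2089, -0.1773)
φ3=240.0°: virtual centre (-0.1919, -0.3324, 0.0466), radius l
|centre ₂|²−|centre ₁|² = -0.0622;  |centre ₃|²−|centre ₁|² = -0.0023
linear system: -1.0199x+0.4179y = -0.0622−-0.3231z; -1.1625x+-0.6649y = -0.0023−0.1246z
det = 1.1639;  x = 0.0363+-0.1399z,  y = -0.0601+0.4319z
quadratic in z: (1.2061)z²+(0.0782)z+(-0.0316)=0, √Δ=0.3979 → z ∈ {-0.1974, 0.1325}; z = -0.1974 (taking z<0)
x = 0.0640, y = -0.1454

(0.0640, -0.1454, -0.1974)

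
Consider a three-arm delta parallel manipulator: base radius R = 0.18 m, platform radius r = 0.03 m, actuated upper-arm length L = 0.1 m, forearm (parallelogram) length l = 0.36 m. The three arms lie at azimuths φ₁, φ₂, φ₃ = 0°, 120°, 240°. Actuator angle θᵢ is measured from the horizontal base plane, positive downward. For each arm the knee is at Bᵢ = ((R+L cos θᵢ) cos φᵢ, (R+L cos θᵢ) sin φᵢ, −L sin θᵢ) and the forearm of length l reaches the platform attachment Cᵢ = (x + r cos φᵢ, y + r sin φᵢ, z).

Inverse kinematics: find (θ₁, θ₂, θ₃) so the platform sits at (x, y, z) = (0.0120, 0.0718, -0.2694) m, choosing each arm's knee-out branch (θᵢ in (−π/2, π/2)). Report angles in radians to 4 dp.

θ₁ = 0.0868, θ₂ = -0.3495, θ₃ = 0.6985

rotate P by −φ1: (0.0120, 0.0718, -0.2694)
  A cos θ + B sin θ = C:  0.1380·cos θ + -0.2694·sin θ = 0.1141
  θ1 = atan2(B,A) + arccos(C/0.3027) = 0.0868
rotate P by −φ2: (0.0562, -0.0463, -0.2694)
  A=0.0938, B=-0.2694, C=(l²−L²−A²−y'²−z²)/(2L)=0.1804
  γ=atan2(-0.2694,0.0938)=-1.2357;  ψ=arccos(0.6324)=0.8862;  θ2=γ+ψ≈-0.3495
arm 3 (φ=240.0°): x'=-0.0682, y'=-0.0255
  A cos θ + B sin θ = C:  0.2182·cos θ + -0.2694·sin θ = -0.0061
  √(A²+B²)=0.3467;  θ3 = -0.8901+1.5885 ≈ 0.6985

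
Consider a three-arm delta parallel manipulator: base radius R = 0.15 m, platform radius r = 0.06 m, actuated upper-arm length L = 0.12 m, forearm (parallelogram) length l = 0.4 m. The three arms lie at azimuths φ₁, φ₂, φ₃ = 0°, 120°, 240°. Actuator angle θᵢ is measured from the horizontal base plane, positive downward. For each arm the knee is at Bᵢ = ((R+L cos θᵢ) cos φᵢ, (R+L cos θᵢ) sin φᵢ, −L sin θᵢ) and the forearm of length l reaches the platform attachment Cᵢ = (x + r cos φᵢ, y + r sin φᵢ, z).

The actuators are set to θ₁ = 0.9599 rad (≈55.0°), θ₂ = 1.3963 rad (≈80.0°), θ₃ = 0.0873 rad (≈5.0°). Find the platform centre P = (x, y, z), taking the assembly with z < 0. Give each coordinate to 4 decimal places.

φ1=0.0°: virtual centre (0.1588, 0.0000, -0.0983), radius l
arm 2 at φ=120.0°: (R−r)+L cos θ2 = 0.1108;  S2 = (-0.0554, 0.0960, -0.1182)
arm 3 at φ=240.0°: (R−r)+L cos θ3 = 0.2095;  S3 = (-0.1048, -0.1815, -0.0105)
subtract pairs → two planes through P
[-0.4285 0.1920 -0.0398]·P = -0.0086;  [-0.5272 -0.3629 0.1757]·P = 0.0091
det = 0.2567;  x = 0.0054+0.0751z,  y = -0.0330+0.3749z
sphere 1 gives Az²+Bz+C=0 with A=1.1462, B=0.1488, C=-0.1257;  B²−4AC=0.5985;  roots -0.4024, 0.2726;  negative root z = -0.4024
x = -0.0248, y = -0.1838

(-0.0248, -0.1838, -0.4024)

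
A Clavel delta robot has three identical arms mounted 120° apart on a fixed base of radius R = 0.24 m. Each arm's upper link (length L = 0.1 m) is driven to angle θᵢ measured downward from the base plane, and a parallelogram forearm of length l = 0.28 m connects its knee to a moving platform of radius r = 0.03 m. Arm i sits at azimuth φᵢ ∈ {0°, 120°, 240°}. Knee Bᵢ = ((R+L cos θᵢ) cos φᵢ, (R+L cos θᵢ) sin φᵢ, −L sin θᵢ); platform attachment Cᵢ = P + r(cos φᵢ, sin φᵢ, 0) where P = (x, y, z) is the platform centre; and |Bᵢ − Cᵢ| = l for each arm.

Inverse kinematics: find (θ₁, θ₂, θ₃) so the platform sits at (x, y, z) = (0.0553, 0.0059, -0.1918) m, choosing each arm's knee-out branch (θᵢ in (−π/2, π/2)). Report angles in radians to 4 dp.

θ₁ = 0.5230, θ₂ = 1.3096, θ₃ = 1.3961

rotate P by −φ1: (0.0553, 0.0059, -0.1918)
  A=0.1547, B=-0.1918, C=(l²−L²−A²−y'²−z²)/(2L)=0.0382
  θ1 = atan2(B,A) + arccos(C/0.2464) = 0.5230
rotate P by −φ2: (-0.0225, -0.0508, -0.1918)
  A cos θ + B sin θ = C:  0.2325·cos θ + -0.1918·sin θ = -0.1252
  √(A²+B²)=0.3014;  θ2 = -0.6897+1.9993 ≈ 1.3096
φ3=240.0° → target in arm frame (-0.0328, 0.0449)
  e−x'=0.2428;  (l²−L²−(e−x')²−y'²−z²)/2L = -0.1467
  θ3 = atan2(B,A) + arccos(C/0.3094) = 1.3961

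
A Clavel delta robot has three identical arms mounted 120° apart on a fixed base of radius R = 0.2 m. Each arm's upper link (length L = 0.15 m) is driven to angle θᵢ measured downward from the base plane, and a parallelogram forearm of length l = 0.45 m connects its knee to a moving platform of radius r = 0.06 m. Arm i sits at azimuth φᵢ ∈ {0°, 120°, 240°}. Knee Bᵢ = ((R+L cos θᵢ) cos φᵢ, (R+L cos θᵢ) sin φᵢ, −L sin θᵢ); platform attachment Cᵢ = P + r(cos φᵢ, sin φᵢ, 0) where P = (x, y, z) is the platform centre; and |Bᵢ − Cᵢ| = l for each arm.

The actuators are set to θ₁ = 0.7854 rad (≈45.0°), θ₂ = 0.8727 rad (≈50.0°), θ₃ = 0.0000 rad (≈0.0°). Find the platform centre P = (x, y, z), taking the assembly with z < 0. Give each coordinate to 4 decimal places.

(-0.0531, -0.1193, -0.4203)

S1 = (0.2461·cos0.0°, 0.2461·sin0.0°, -0.1061) = (0.2461, 0.0000, -0.1061)
S2 = (0.2364·cos120.0°, 0.2364·sin120.0°, -0.1149) = (-0.1182, 0.2047, -0.1149)
φ3=240.0°: virtual centre (-0.1450, -0.2511, 0.0000), radius l
eliminate P² terms by subtracting sphere 1 from 2 and 3
[-0.7285 0.4095 -0.0177]·P = -0.0027;  [-0.7821 -0.5023 0.2121]·P = 0.0123
det = 0.6862;  x = -0.0054+0.1136z,  y = -0.0161+0.2454z
sphere 1 gives Az²+Bz+C=0 with A=1.0731, B=0.1471, C=-0.1278;  B²−4AC=0.5701;  roots -0.4203, 0.2833;  negative root z = -0.4203
x = -0.0531, y = -0.1193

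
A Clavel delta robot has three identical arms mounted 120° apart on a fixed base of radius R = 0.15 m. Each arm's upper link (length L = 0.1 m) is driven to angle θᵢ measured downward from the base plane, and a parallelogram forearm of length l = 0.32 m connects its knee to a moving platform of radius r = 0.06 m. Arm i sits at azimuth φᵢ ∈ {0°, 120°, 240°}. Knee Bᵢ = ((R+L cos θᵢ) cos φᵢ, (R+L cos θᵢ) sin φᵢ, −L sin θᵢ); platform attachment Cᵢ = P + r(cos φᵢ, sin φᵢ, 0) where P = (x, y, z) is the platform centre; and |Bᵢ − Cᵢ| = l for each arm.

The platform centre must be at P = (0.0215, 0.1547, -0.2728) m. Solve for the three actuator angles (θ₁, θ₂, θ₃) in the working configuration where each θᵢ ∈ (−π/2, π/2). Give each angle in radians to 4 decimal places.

arm 1 (φ=0.0°): x'=0.0215, y'=0.1547
  A cos θ + B sin θ = C:  0.0685·cos θ + -0.2728·sin θ = -0.0532
  √(A²+B²)=0.2813;  θ1 = -1.3248+1.7612 ≈ 0.4364
φ2=120.0° → target in arm frame (0.1232, -0.0960)
  A cos θ + B sin θ = C:  -0.0332·cos θ + -0.2728·sin θ = 0.0383
  γ=atan2(-0.2728,-0.0332)=-1.6920;  ψ=arccos(0.1395)=1.4309;  θ2=γ+ψ≈-0.2611
arm 3 (φ=240.0°): x'=-0.1447, y'=-0.0587
  A cos θ + B sin θ = C:  0.2347·cos θ + -0.2728·sin θ = -0.2028
  √(A²+B²)=0.3599;  θ3 = -0.8603+2.1695 ≈ 1.3092

θ₁ = 0.4364, θ₂ = -0.2611, θ₃ = 1.3092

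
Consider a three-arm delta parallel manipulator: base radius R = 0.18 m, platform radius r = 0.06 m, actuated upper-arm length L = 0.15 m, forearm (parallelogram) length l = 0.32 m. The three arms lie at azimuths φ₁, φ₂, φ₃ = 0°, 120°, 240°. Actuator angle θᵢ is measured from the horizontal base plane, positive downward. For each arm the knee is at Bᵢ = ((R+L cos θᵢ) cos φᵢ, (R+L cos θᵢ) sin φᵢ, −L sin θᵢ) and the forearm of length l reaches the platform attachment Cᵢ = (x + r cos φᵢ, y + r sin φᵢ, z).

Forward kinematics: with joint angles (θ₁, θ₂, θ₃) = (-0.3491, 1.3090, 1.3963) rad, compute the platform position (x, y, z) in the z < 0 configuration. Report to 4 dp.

(0.1917, 0.0132, -0.2608)

S1 = (0.2610·cos0.0°, 0.2610·sin0.0°, 0.0513) = (0.2610, 0.0000, 0.0513)
φ2=120.0°: virtual centre (-0.0794, 0.1375, -0.1449), radius l
arm 3 at φ=240.0°: (R−r)+L cos θ3 = 0.1460;  S3 = (-0.0730, -0.1265, -0.1477)
eliminate P² terms by subtracting sphere 1 from 2 and 3
plane₁₂: -0.6807x+0.2751y+-0.3924z = -0.0245
det = 0.3559;  x = 0.0387+-0.5865z,  y = 0.0067+-0.0249z
sphere 1 gives Az²+Bz+C=0 with A=1.3446, B=0.1577, C=-0.0503;  B²−4AC=0.2956;  roots -0.2608, 0.1435;  negative root z = -0.2608
x = 0.1917, y = 0.0132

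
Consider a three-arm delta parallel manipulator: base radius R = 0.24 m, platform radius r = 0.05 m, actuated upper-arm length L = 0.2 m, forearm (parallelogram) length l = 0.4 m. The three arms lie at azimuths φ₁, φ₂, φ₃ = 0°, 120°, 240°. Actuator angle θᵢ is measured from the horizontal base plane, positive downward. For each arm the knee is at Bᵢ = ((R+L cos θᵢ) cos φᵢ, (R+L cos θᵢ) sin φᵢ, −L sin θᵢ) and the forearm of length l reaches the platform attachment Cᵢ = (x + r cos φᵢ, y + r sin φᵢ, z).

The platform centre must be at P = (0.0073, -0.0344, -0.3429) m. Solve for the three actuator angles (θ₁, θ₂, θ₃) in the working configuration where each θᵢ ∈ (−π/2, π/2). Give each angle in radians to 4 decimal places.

θ₁ = 0.6979, θ₂ = 0.8727, θ₃ = 0.6109

φ1=0.0° → target in arm frame (0.0073, -0.0344)
  e−x'=0.1827;  (l²−L²−(e−x')²−y'²−z²)/2L = -0.0804
  √(A²+B²)=0.3885;  θ1 = -1.0812+1.7791 ≈ 0.6979
arm 2 (φ=120.0°): x'=-0.0334, y'=0.0109
  A cos θ + B sin θ = C:  0.2234·cos θ + -0.3429·sin θ = -0.1191
  γ=atan2(-0.3429,0.2234)=-0.9933;  ψ=arccos(-0.2909)=1.8660;  θ2=γ+ψ≈0.8727
rotate P by −φ3: (0.0261, 0.0235, -0.3429)
  A cos θ + B sin θ = C:  0.1639·cos θ + -0.3429·sin θ = -0.0625
  γ=atan2(-0.3429,0.1639)=-1.1250;  ψ=arccos(-0.1643)=1.7359;  θ3=γ+ψ≈0.6109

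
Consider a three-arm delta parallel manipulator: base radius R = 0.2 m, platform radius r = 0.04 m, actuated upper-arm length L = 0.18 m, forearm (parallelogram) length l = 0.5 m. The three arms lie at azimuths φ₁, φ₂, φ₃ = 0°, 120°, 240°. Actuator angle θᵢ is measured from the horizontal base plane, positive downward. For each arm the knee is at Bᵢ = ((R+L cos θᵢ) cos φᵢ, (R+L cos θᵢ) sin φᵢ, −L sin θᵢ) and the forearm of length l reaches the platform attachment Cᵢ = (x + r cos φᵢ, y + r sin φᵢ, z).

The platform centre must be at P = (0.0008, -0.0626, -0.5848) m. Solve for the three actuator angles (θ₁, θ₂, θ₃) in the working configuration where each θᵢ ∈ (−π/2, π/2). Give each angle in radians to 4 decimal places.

θ₁ = 1.0471, θ₂ = 1.2216, θ₃ = 0.8726

φ1=0.0° → target in arm frame (0.0008, -0.0626)
  A cos θ + B sin θ = C:  0.1592·cos θ + -0.5848·sin θ = -0.4268
  γ=atan2(-0.5848,0.1592)=-1.3050;  ψ=arccos(-0.7042)=2.3521;  θ1=γ+ψ≈1.0471
rotate P by −φ2: (-0.0546, 0.0306, -0.5848)
  A cos θ + B sin θ = C:  0.2146·cos θ + -0.5848·sin θ = -0.4761
  θ2 = atan2(B,A) + arccos(C/0.6229) = 1.2216
arm 3 (φ=240.0°): x'=0.0538, y'=0.0320
  A cos θ + B sin θ = C:  0.1062·cos θ + -0.5848·sin θ = -0.3797
  γ=atan2(-0.5848,0.1062)=-1.3912;  ψ=arccos(-0.6388)=2.2638;  θ3=γ+ψ≈0.8726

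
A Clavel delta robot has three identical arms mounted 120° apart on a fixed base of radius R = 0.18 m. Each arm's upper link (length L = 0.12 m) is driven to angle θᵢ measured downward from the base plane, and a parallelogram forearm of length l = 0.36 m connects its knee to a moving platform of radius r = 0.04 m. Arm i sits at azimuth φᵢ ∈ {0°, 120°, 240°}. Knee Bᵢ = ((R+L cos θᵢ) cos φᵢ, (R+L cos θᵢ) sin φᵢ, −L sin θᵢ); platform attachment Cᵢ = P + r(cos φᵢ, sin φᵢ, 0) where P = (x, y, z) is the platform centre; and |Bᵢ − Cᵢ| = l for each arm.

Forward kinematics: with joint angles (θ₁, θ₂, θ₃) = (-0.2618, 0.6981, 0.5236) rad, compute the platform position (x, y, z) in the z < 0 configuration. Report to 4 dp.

(0.0824, -0.0171, -0.2839)

arm 1 at φ=0.0°: ρ1 = 0.2559;  O1 = (0.2559, 0.0000, 0.0311)
O2 = (0.2319·cos120.0°, 0.2319·sin120.0°, -0.0771) = (-0.1160, 0.2009, -0.0771)
arm 3 at φ=240.0°: ρ3 = 0.2439;  O3 = (-0.1220, -0.2112, -0.0600)
subtract pairs → two planes through P
linear system: -0.7437x+0.4017y = -0.0067−-0.2164z; -0.7557x+-0.4225y = -0.0034−-0.1821z
det = 0.6178;  x = 0.0068+-0.2664z,  y = -0.0042+0.0454z
into |P−O₁|² = l²: 1.0730z² + 0.0702z + -0.0665 = 0;  Δ = 0.2906;  z = -0.2839 or 0.2185 → z<0 root = -0.2839
x = 0.0824, y = -0.0171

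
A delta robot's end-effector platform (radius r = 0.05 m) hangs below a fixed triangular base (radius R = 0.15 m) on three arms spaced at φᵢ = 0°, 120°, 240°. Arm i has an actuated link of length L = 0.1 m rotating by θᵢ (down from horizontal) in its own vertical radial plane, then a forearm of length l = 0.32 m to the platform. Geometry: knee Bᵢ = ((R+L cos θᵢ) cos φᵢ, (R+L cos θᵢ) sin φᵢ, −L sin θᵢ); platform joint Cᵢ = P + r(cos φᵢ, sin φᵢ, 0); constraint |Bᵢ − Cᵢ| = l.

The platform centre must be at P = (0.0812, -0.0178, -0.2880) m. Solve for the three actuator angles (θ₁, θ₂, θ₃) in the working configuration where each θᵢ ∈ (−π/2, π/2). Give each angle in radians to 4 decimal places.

arm 1 (φ=0.0°): x'=0.0812, y'=-0.0178
  A cos θ + B sin θ = C:  0.0188·cos θ + -0.2880·sin θ = 0.0439
  γ=atan2(-0.2880,0.0188)=-1.5056;  ψ=arccos(0.1522)=1.4180;  θ1=γ+ψ≈-0.0876
φ2=120.0° → target in arm frame (-0.0560, -0.0614)
  A=0.1560, B=-0.2880, C=(l²−L²−A²−y'²−z²)/(2L)=-0.0933
  γ=atan2(-0.2880,0.1560)=-1.0743;  ψ=arccos(-0.2848)=1.8596;  θ2=γ+ψ≈0.7853
arm 3 (φ=240.0°): x'=-0.0252, y'=0.0792
  e−x'=0.1252;  (l²−L²−(e−x')²−y'²−z²)/2L = -0.0625
  √(A²+B²)=0.3140;  θ3 = -1.1608+1.7710 ≈ 0.6103

θ₁ = -0.0876, θ₂ = 0.7853, θ₃ = 0.6103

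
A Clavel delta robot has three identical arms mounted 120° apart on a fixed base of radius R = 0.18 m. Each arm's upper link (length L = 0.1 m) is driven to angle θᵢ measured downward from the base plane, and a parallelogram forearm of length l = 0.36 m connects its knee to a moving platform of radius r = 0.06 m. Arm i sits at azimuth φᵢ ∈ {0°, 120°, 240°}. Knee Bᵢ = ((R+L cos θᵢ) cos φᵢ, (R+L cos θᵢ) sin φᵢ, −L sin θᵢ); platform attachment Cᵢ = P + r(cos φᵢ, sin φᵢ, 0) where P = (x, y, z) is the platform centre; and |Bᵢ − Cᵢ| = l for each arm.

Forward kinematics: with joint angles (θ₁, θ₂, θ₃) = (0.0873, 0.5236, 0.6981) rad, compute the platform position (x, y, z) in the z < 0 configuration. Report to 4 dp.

(0.0567, 0.0177, -0.3293)

arm 1 at φ=0.0°: e+L cos θ1 = 0.2196;  O1 = (0.2196, 0.0000, -0.0087)
O2 = (0.2066·cos120.0°, 0.2066·sin120.0°, -0.0500) = (-0.1033, 0.1789, -0.0500)
arm 3 at φ=240.0°: e+L cos θ3 = 0.1966;  O3 = (-0.0983, -0.1703, -0.0643)
eliminate P² terms by subtracting sphere 1 from 2 and 3
plane₁₂: -0.6458x+0.3578y+-0.0826z = -0.0031
Cramer: x(z) = 0.0068-0.1517z;  y(z) = 0.0035-0.0431z
sphere 1 gives Az²+Bz+C=0 with A=1.0249, B=0.0817, C=-0.0842;  B²−4AC=0.3519;  roots -0.3293, 0.2496;  negative root z = -0.3293
x = 0.0567, y = 0.0177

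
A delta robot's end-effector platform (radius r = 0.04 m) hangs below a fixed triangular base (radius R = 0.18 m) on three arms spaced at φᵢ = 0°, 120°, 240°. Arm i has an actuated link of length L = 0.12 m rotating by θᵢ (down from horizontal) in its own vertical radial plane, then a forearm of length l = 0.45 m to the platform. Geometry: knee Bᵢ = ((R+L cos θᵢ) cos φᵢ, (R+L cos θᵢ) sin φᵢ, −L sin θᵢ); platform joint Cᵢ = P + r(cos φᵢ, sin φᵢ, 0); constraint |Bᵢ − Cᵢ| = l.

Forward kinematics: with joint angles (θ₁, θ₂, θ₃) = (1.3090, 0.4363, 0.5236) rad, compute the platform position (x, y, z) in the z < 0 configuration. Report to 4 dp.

φ1=0.0°: virtual centre (0.1711, 0.0000, -0.1159), radius l
φ2=120.0°: virtual centre (-0.1244, 0.2154, -0.0507), radius l
S3 = (0.2439·cos240.0°, 0.2439·sin240.0°, -0.0600) = (-0.1220, -0.2112, -0.0600)
eliminate P² terms by subtracting sphere 1 from 2 and 3
linear system: -0.5909x+0.4309y = 0.0218−0.1304z; -0.5860x+-0.4225y = 0.0204−0.1118z
det = 0.5021;  x = -0.0358+0.2057z,  y = 0.0014+-0.0206z
into |P−S₁|² = l²: 1.0427z² + 0.1467z + -0.1463 = 0;  Δ = 0.6316;  z = -0.4514 or 0.3107 → z<0 root = -0.4514
x = -0.1287, y = 0.0107

(-0.1287, 0.0107, -0.4514)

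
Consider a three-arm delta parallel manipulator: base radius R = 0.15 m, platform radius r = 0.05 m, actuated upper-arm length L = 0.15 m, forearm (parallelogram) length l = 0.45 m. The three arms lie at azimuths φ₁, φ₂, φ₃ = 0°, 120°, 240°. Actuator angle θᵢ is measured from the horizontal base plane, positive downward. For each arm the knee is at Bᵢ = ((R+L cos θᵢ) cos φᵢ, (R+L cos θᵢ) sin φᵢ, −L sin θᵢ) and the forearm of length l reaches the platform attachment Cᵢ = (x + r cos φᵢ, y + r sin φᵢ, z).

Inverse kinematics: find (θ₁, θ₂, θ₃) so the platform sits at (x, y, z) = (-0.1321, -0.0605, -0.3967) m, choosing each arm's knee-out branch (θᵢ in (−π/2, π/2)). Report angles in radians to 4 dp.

θ₁ = 0.7853, θ₂ = 0.2615, θ₃ = -0.1745

φ1=0.0° → target in arm frame (-0.1321, -0.0605)
  A cos θ + B sin θ = C:  0.2321·cos θ + -0.3967·sin θ = -0.1163
  γ=atan2(-0.3967,0.2321)=-1.0414;  ψ=arccos(-0.2531)=1.8267;  θ1=γ+ψ≈0.7853
φ2=120.0° → target in arm frame (0.0137, 0.1447)
  A cos θ + B sin θ = C:  0.0863·cos θ + -0.3967·sin θ = -0.0192
  γ=atan2(-0.3967,0.0863)=-1.3565;  ψ=arccos(-0.0472)=1.6180;  θ2=γ+ψ≈0.2615
arm 3 (φ=240.0°): x'=0.1184, y'=-0.0842
  A cos θ + B sin θ = C:  -0.0184·cos θ + -0.3967·sin θ = 0.0507
  γ=atan2(-0.3967,-0.0184)=-1.6173;  ψ=arccos(0.1276)=1.4428;  θ3=γ+ψ≈-0.1745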